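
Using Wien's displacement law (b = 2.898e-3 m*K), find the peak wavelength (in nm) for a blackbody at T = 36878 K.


lam_max = b / T = 2.898e-3 / 36878 = 7.858e-08 m = 78.5834 nm

78.5834 nm


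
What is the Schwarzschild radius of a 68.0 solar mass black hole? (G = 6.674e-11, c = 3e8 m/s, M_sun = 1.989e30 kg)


M = 68.0 * 1.989e30 kg = 1.35252e+32 kg. rs = 2GM/c^2 = 2 * 6.674e-11 * 1.35252e+32 / (3e8)^2 = 200593.744

200593.744 m


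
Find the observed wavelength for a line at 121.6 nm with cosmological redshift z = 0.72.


lam_obs = lam_emit * (1 + z) = 121.6 * (1 + 0.72) = 209.152

209.152 nm


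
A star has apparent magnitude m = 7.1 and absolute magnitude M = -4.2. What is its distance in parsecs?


d = 10^((m - M + 5)/5) = 10^((7.1 - -4.2 + 5)/5) = 1819.7009

1819.7009 pc


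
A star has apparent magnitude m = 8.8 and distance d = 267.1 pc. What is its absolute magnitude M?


M = m - 5*log10(d) + 5 = 8.8 - 5*log10(267.1) + 5 = 1.6666

1.6666


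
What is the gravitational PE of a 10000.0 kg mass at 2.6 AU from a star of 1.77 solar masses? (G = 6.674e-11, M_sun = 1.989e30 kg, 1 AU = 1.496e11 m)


M = 1.77 * 1.989e30 kg = 3.52053e+30 kg; r = 2.6 AU * 1.496e11 m/AU = 3.8896e+11 m. U = -GM*m/r = -(6.674e-11 * 3.52053e+30 * 10000.0) / 3.8896e+11 = -6.041e+12

-6.041e+12 J


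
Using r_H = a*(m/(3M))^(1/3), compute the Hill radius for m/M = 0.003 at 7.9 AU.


r_H = a * (m/3M)^(1/3) = 7.9 * (0.003/3)^(1/3) = 0.79

0.79 AU


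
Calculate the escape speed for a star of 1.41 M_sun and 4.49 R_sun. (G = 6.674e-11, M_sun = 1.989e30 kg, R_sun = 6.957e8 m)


M = 1.41 * 1.989e30 kg = 2.80449e+30 kg; R = 4.49 * 6.957e8 m = 3.123693e+09 m. v_esc = sqrt(2GM/R) = sqrt(2 * 6.674e-11 * 2.80449e+30 / 3.123693e+09) = 346179.1241

346179.1241 m/s


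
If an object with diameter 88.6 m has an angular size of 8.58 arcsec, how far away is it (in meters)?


D = size / theta_rad, theta_rad = 8.58 * pi/(180*3600) = 4.160e-05, D = 2.130e+06

2.130e+06 m


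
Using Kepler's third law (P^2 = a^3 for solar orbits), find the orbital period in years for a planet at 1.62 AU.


P = a^(3/2) = 1.62^1.5 = 2.0619

2.0619 years


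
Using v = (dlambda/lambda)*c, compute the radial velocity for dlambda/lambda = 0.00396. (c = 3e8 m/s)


v = (dlambda/lambda) * c = 0.00396 * 3e8 = 1.188e+06

1.188e+06 m/s


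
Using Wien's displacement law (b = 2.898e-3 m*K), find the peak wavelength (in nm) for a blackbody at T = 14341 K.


lam_max = b / T = 2.898e-3 / 14341 = 2.021e-07 m = 202.078 nm

202.078 nm


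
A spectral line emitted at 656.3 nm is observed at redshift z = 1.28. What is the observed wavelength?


lam_obs = lam_emit * (1 + z) = 656.3 * (1 + 1.28) = 1496.364

1496.364 nm


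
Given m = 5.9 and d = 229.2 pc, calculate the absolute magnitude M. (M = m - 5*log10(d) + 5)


M = m - 5*log10(d) + 5 = 5.9 - 5*log10(229.2) + 5 = -0.9011

-0.9011


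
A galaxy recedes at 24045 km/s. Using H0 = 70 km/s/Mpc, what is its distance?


d = v / H0 = 24045 / 70 = 343.5

343.5 Mpc


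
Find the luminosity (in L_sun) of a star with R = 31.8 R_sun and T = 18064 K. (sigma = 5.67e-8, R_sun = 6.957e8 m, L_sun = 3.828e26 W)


R = 31.8 * 6.957e8 m = 2.212326e+10 m. L = 4*pi*R^2*sigma*T^4 = 4*pi*(2.212326e+10)^2 * 5.67e-8 * 18064^4 = 3.713187399e+31 W. L/L_sun = 3.713187399e+31 / 3.828e26 = 97000.7157

97000.7157 L_sun


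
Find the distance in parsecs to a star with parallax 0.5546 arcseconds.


d = 1/p = 1/0.5546 = 1.8031

1.8031 pc


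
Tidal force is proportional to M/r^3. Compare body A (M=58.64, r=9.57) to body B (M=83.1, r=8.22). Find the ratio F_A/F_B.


Ratio = (M1/r1^3) / (M2/r2^3) = (58.64/9.57^3) / (83.1/8.22^3) = 0.4472

0.4472


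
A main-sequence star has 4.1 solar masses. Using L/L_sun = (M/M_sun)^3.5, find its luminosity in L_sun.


L/L_sun = (M/M_sun)^3.5 = 4.1^3.5 = 139.5544

139.5544 L_sun


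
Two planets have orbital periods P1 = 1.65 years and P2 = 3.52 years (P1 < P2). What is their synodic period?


1/P_syn = |1/P1 - 1/P2| = |1/1.65 - 1/3.52| => P_syn = 3.1059

3.1059 years


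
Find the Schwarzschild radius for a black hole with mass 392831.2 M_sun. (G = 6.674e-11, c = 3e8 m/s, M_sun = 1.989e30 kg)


M = 392831.2 * 1.989e30 kg = 7.813412568e+35 kg. rs = 2GM/c^2 = 2 * 6.674e-11 * 7.813412568e+35 / (3e8)^2 = 1.159e+09

1.159e+09 m


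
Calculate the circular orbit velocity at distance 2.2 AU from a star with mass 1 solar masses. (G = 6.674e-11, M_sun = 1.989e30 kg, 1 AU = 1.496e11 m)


v = sqrt(GM/r) = sqrt(6.674e-11 * 1.989e+30 / 3.291e+11) = 20083.2205

20083.2205 m/s


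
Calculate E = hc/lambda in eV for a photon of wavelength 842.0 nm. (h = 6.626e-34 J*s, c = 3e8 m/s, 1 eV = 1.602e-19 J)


E = hc/lambda = 6.626e-34 * 3e8 / 8.420e-07 = 2.361e-19 J = 1.4737 eV

1.4737 eV


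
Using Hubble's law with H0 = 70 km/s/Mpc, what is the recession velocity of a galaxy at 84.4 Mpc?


v = H0 * d = 70 * 84.4 = 5908.0

5908.0 km/s


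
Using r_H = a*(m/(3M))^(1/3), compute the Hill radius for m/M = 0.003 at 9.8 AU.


r_H = a * (m/3M)^(1/3) = 9.8 * (0.003/3)^(1/3) = 0.98

0.98 AU


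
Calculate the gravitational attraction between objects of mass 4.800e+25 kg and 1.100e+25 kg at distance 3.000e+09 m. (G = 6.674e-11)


F = G*m1*m2/r^2 = 6.674e-11 * 4.800e+25 * 1.100e+25 / (3.000e+09)^2 = 6.674e-11 * 5.280e+50 / 9.000e+18 = 3.915e+21

3.915e+21 N


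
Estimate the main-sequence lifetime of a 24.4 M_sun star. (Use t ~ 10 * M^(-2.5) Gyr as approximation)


t = 10 * M^(-2.5) = 10 * 24.4^(-2.5) = 0.0034

0.0034 Gyr


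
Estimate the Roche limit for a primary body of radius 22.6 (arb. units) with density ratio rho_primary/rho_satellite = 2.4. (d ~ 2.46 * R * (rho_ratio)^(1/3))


d_Roche = 2.46 * 22.6 * 2.4^(1/3) = 74.4356

74.4356


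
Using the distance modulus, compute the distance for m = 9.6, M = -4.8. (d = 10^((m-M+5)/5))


d = 10^((m - M + 5)/5) = 10^((9.6 - -4.8 + 5)/5) = 7585.7758

7585.7758 pc


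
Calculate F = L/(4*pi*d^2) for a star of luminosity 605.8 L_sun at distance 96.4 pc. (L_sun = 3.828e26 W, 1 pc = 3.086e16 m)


F = L / (4*pi*d^2) = 2.319e+29 / (4*pi*(2.975e+18)^2) = 2.085e-09

2.085e-09 W/m^2


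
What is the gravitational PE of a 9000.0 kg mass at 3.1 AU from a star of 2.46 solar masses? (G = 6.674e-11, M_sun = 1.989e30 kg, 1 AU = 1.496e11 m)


M = 2.46 * 1.989e30 kg = 4.89294e+30 kg; r = 3.1 AU * 1.496e11 m/AU = 4.6376e+11 m. U = -GM*m/r = -(6.674e-11 * 4.89294e+30 * 9000.0) / 4.6376e+11 = -6.337e+12

-6.337e+12 J


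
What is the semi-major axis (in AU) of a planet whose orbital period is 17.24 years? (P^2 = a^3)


a = P^(2/3) = 17.24^(2/3) = 6.6736

6.6736 AU


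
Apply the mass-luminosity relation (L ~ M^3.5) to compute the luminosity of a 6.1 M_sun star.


L/L_sun = (M/M_sun)^3.5 = 6.1^3.5 = 560.6017

560.6017 L_sun


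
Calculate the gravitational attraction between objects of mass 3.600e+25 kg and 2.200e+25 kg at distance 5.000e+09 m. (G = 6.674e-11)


F = G*m1*m2/r^2 = 6.674e-11 * 3.600e+25 * 2.200e+25 / (5.000e+09)^2 = 6.674e-11 * 7.920e+50 / 2.500e+19 = 2.114e+21

2.114e+21 N


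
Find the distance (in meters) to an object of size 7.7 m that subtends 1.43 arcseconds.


D = size / theta_rad, theta_rad = 1.43 * pi/(180*3600) = 6.933e-06, D = 1.111e+06

1.111e+06 m


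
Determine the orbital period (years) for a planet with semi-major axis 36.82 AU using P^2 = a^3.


P = a^(3/2) = 36.82^1.5 = 223.4219

223.4219 years


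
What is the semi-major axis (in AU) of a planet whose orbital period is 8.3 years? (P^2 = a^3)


a = P^(2/3) = 8.3^(2/3) = 4.0994

4.0994 AU


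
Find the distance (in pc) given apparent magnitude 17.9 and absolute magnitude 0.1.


d = 10^((m - M + 5)/5) = 10^((17.9 - 0.1 + 5)/5) = 36307.8055

36307.8055 pc


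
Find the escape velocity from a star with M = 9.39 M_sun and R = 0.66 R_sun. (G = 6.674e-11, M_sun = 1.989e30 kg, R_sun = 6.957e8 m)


M = 9.39 * 1.989e30 kg = 1.867671e+31 kg; R = 0.66 * 6.957e8 m = 4.59162e+08 m. v_esc = sqrt(2GM/R) = sqrt(2 * 6.674e-11 * 1.867671e+31 / 4.59162e+08) = 2.330e+06

2.330e+06 m/s


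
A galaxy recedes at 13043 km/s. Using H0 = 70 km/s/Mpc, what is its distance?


d = v / H0 = 13043 / 70 = 186.3286

186.3286 Mpc


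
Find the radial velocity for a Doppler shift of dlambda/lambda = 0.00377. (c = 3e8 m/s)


v = (dlambda/lambda) * c = 0.00377 * 3e8 = 1.131e+06

1.131e+06 m/s


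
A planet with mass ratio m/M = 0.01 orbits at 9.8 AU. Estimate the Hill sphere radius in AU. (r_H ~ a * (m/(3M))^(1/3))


r_H = a * (m/3M)^(1/3) = 9.8 * (0.01/3)^(1/3) = 1.4639

1.4639 AU


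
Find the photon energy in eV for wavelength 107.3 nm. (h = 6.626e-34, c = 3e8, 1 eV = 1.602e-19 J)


E = hc/lambda = 6.626e-34 * 3e8 / 1.073e-07 = 1.853e-18 J = 11.5641 eV

11.5641 eV


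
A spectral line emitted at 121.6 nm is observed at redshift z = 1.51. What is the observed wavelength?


lam_obs = lam_emit * (1 + z) = 121.6 * (1 + 1.51) = 305.216

305.216 nm


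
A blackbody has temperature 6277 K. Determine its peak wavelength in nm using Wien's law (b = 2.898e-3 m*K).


lam_max = b / T = 2.898e-3 / 6277 = 4.617e-07 m = 461.6855 nm

461.6855 nm


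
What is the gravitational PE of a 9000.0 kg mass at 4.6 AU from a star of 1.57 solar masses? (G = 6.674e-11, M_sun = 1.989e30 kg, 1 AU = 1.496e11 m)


M = 1.57 * 1.989e30 kg = 3.12273e+30 kg; r = 4.6 AU * 1.496e11 m/AU = 6.8816e+11 m. U = -GM*m/r = -(6.674e-11 * 3.12273e+30 * 9000.0) / 6.8816e+11 = -2.726e+12

-2.726e+12 J


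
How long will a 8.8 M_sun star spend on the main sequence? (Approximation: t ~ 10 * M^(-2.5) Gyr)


t = 10 * M^(-2.5) = 10 * 8.8^(-2.5) = 0.0435

0.0435 Gyr


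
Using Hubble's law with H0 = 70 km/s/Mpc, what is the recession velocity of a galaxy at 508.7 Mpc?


v = H0 * d = 70 * 508.7 = 35609.0

35609.0 km/s


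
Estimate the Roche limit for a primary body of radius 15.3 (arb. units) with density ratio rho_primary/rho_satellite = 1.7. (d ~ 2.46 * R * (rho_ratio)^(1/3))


d_Roche = 2.46 * 15.3 * 1.7^(1/3) = 44.9203

44.9203


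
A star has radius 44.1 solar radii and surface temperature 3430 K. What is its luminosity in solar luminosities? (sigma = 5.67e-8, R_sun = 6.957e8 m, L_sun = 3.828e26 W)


R = 44.1 * 6.957e8 m = 3.068037e+10 m. L = 4*pi*R^2*sigma*T^4 = 4*pi*(3.068037e+10)^2 * 5.67e-8 * 3430^4 = 9.283047843e+28 W. L/L_sun = 9.283047843e+28 / 3.828e26 = 242.5039

242.5039 L_sun


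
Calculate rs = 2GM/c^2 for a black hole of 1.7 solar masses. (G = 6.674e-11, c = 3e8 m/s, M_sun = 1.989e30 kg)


M = 1.7 * 1.989e30 kg = 3.3813e+30 kg. rs = 2GM/c^2 = 2 * 6.674e-11 * 3.3813e+30 / (3e8)^2 = 5014.8436

5014.8436 m


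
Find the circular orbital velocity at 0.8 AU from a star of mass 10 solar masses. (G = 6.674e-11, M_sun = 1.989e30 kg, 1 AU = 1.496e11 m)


v = sqrt(GM/r) = sqrt(6.674e-11 * 1.989e+31 / 1.197e+11) = 105317.2966

105317.2966 m/s


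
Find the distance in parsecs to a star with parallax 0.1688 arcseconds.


d = 1/p = 1/0.1688 = 5.9242

5.9242 pc


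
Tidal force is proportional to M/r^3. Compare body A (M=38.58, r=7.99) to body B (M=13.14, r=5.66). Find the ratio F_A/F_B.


Ratio = (M1/r1^3) / (M2/r2^3) = (38.58/7.99^3) / (13.14/5.66^3) = 1.0437

1.0437


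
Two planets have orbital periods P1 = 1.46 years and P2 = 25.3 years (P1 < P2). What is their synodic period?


1/P_syn = |1/P1 - 1/P2| = |1/1.46 - 1/25.3| => P_syn = 1.5494

1.5494 years


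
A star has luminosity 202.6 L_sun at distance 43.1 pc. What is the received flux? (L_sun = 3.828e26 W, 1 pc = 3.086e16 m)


F = L / (4*pi*d^2) = 7.756e+28 / (4*pi*(1.330e+18)^2) = 3.489e-09

3.489e-09 W/m^2


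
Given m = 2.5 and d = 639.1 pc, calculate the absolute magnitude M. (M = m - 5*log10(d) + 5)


M = m - 5*log10(d) + 5 = 2.5 - 5*log10(639.1) + 5 = -6.5278

-6.5278


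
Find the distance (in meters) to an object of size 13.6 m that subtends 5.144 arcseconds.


D = size / theta_rad, theta_rad = 5.144 * pi/(180*3600) = 2.494e-05, D = 545334.6355

545334.6355 m


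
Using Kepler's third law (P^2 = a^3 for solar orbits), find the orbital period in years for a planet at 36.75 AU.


P = a^(3/2) = 36.75^1.5 = 222.785

222.785 years


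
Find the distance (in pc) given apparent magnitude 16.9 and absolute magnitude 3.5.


d = 10^((m - M + 5)/5) = 10^((16.9 - 3.5 + 5)/5) = 4786.3009

4786.3009 pc


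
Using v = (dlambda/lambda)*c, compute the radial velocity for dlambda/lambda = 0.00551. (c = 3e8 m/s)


v = (dlambda/lambda) * c = 0.00551 * 3e8 = 1.653e+06

1.653e+06 m/s


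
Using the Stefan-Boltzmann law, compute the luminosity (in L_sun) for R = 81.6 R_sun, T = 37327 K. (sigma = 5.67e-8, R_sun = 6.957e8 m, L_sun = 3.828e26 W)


R = 81.6 * 6.957e8 m = 5.676912e+10 m. L = 4*pi*R^2*sigma*T^4 = 4*pi*(5.676912e+10)^2 * 5.67e-8 * 37327^4 = 4.457687238e+33 W. L/L_sun = 4.457687238e+33 / 3.828e26 = 1.164e+07

1.164e+07 L_sun


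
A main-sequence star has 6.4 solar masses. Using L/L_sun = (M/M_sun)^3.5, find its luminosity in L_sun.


L/L_sun = (M/M_sun)^3.5 = 6.4^3.5 = 663.1777

663.1777 L_sun


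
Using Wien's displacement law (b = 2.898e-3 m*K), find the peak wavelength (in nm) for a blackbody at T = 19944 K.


lam_max = b / T = 2.898e-3 / 19944 = 1.453e-07 m = 145.3069 nm

145.3069 nm


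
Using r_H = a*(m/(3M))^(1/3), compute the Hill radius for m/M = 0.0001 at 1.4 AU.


r_H = a * (m/3M)^(1/3) = 1.4 * (0.0001/3)^(1/3) = 0.0451

0.0451 AU


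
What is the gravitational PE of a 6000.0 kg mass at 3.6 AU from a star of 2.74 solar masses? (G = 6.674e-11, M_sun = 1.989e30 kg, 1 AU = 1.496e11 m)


M = 2.74 * 1.989e30 kg = 5.44986e+30 kg; r = 3.6 AU * 1.496e11 m/AU = 5.3856e+11 m. U = -GM*m/r = -(6.674e-11 * 5.44986e+30 * 6000.0) / 5.3856e+11 = -4.052e+12

-4.052e+12 J


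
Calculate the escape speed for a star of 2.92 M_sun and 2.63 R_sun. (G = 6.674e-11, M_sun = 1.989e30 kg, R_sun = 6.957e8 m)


M = 2.92 * 1.989e30 kg = 5.80788e+30 kg; R = 2.63 * 6.957e8 m = 1.829691e+09 m. v_esc = sqrt(2GM/R) = sqrt(2 * 6.674e-11 * 5.80788e+30 / 1.829691e+09) = 650920.6364

650920.6364 m/s


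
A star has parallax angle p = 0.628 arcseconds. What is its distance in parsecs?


d = 1/p = 1/0.628 = 1.5924

1.5924 pc


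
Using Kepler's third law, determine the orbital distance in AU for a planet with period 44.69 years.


a = P^(2/3) = 44.69^(2/3) = 12.5933

12.5933 AU


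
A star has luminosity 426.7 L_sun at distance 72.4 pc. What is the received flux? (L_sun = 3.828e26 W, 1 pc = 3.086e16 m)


F = L / (4*pi*d^2) = 1.633e+29 / (4*pi*(2.234e+18)^2) = 2.604e-09

2.604e-09 W/m^2


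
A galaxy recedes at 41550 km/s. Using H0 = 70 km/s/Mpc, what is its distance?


d = v / H0 = 41550 / 70 = 593.5714

593.5714 Mpc


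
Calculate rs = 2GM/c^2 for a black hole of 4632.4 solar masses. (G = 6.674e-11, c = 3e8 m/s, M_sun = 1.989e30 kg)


M = 4632.4 * 1.989e30 kg = 9.2138436e+33 kg. rs = 2GM/c^2 = 2 * 6.674e-11 * 9.2138436e+33 / (3e8)^2 = 1.367e+07

1.367e+07 m


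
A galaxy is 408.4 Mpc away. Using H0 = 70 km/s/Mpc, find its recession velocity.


v = H0 * d = 70 * 408.4 = 28588.0

28588.0 km/s


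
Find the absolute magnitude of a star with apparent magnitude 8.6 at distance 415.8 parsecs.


M = m - 5*log10(d) + 5 = 8.6 - 5*log10(415.8) + 5 = 0.5056

0.5056


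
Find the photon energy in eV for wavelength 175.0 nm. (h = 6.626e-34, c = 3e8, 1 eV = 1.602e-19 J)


E = hc/lambda = 6.626e-34 * 3e8 / 1.750e-07 = 1.136e-18 J = 7.0904 eV

7.0904 eV


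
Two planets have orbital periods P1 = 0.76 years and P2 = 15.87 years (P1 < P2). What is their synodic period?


1/P_syn = |1/P1 - 1/P2| = |1/0.76 - 1/15.87| => P_syn = 0.7982

0.7982 years


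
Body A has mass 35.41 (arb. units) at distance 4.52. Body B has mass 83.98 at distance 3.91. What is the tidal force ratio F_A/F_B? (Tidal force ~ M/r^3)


Ratio = (M1/r1^3) / (M2/r2^3) = (35.41/4.52^3) / (83.98/3.91^3) = 0.2729

0.2729


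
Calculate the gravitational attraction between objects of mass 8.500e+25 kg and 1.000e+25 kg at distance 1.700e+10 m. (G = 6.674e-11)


F = G*m1*m2/r^2 = 6.674e-11 * 8.500e+25 * 1.000e+25 / (1.700e+10)^2 = 6.674e-11 * 8.500e+50 / 2.890e+20 = 1.963e+20

1.963e+20 N


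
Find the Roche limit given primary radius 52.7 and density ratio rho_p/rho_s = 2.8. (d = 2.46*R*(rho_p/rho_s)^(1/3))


d_Roche = 2.46 * 52.7 * 2.8^(1/3) = 182.7252

182.7252


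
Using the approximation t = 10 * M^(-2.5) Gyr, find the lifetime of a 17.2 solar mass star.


t = 10 * M^(-2.5) = 10 * 17.2^(-2.5) = 0.0082

0.0082 Gyr


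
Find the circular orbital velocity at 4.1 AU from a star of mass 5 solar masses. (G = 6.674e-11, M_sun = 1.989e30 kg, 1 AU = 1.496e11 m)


v = sqrt(GM/r) = sqrt(6.674e-11 * 9.945e+30 / 6.134e+11) = 32895.5968

32895.5968 m/s


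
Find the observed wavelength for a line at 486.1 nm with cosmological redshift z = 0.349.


lam_obs = lam_emit * (1 + z) = 486.1 * (1 + 0.349) = 655.7489

655.7489 nm


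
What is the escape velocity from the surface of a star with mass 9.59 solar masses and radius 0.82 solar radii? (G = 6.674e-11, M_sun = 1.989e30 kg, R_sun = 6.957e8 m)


M = 9.59 * 1.989e30 kg = 1.907451e+31 kg; R = 0.82 * 6.957e8 m = 5.70474e+08 m. v_esc = sqrt(2GM/R) = sqrt(2 * 6.674e-11 * 1.907451e+31 / 5.70474e+08) = 2.113e+06

2.113e+06 m/s


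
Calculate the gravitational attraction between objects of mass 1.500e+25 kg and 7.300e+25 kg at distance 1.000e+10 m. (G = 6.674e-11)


F = G*m1*m2/r^2 = 6.674e-11 * 1.500e+25 * 7.300e+25 / (1.000e+10)^2 = 6.674e-11 * 1.095e+51 / 1.000e+20 = 7.308e+20

7.308e+20 N


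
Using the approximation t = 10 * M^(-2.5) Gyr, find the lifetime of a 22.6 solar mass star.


t = 10 * M^(-2.5) = 10 * 22.6^(-2.5) = 0.0041

0.0041 Gyr


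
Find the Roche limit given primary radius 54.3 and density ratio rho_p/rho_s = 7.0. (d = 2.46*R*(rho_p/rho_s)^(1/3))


d_Roche = 2.46 * 54.3 * 7.0^(1/3) = 255.5255

255.5255


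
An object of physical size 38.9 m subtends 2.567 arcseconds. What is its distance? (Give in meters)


D = size / theta_rad, theta_rad = 2.567 * pi/(180*3600) = 1.245e-05, D = 3.126e+06

3.126e+06 m


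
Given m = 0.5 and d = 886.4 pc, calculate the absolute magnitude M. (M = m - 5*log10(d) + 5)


M = m - 5*log10(d) + 5 = 0.5 - 5*log10(886.4) + 5 = -9.2381

-9.2381


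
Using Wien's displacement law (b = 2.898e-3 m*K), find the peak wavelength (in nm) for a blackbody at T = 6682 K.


lam_max = b / T = 2.898e-3 / 6682 = 4.337e-07 m = 433.7025 nm

433.7025 nm


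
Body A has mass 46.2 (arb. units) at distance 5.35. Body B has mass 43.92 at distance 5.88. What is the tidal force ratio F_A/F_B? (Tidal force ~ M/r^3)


Ratio = (M1/r1^3) / (M2/r2^3) = (46.2/5.35^3) / (43.92/5.88^3) = 1.3965

1.3965


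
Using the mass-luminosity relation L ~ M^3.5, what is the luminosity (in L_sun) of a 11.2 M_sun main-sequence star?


L/L_sun = (M/M_sun)^3.5 = 11.2^3.5 = 4701.7884

4701.7884 L_sun


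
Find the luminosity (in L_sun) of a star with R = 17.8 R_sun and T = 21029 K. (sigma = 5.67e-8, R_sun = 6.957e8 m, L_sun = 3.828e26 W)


R = 17.8 * 6.957e8 m = 1.238346e+10 m. L = 4*pi*R^2*sigma*T^4 = 4*pi*(1.238346e+10)^2 * 5.67e-8 * 21029^4 = 2.136738712e+31 W. L/L_sun = 2.136738712e+31 / 3.828e26 = 55818.6706

55818.6706 L_sun


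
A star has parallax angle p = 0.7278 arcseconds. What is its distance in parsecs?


d = 1/p = 1/0.7278 = 1.374

1.374 pc


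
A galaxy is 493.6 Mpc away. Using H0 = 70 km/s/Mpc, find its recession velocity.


v = H0 * d = 70 * 493.6 = 34552.0

34552.0 km/s


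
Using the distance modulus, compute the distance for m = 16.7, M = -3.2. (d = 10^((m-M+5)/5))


d = 10^((m - M + 5)/5) = 10^((16.7 - -3.2 + 5)/5) = 95499.2586

95499.2586 pc


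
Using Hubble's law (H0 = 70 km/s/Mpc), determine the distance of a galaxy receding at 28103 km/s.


d = v / H0 = 28103 / 70 = 401.4714

401.4714 Mpc


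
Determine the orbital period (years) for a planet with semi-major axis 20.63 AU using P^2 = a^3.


P = a^(3/2) = 20.63^1.5 = 93.702

93.702 years


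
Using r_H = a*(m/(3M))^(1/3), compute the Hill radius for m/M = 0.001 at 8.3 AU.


r_H = a * (m/3M)^(1/3) = 8.3 * (0.001/3)^(1/3) = 0.5755

0.5755 AU


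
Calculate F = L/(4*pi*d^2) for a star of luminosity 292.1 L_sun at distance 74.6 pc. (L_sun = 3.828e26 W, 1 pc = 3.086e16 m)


F = L / (4*pi*d^2) = 1.118e+29 / (4*pi*(2.302e+18)^2) = 1.679e-09

1.679e-09 W/m^2


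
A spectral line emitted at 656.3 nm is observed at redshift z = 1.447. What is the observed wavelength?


lam_obs = lam_emit * (1 + z) = 656.3 * (1 + 1.447) = 1605.9661

1605.9661 nm


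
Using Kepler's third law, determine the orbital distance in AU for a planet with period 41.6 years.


a = P^(2/3) = 41.6^(2/3) = 12.0059

12.0059 AU


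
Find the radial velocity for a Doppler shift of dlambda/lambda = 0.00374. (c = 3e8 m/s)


v = (dlambda/lambda) * c = 0.00374 * 3e8 = 1.122e+06

1.122e+06 m/s


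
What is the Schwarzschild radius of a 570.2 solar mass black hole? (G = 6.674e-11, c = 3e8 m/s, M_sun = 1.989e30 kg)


M = 570.2 * 1.989e30 kg = 1.1341278e+33 kg. rs = 2GM/c^2 = 2 * 6.674e-11 * 1.1341278e+33 / (3e8)^2 = 1.682e+06

1.682e+06 m


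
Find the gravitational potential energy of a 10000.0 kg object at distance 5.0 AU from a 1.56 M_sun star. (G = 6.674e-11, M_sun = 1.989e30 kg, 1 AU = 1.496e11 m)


M = 1.56 * 1.989e30 kg = 3.10284e+30 kg; r = 5.0 AU * 1.496e11 m/AU = 7.48e+11 m. U = -GM*m/r = -(6.674e-11 * 3.10284e+30 * 10000.0) / 7.48e+11 = -2.768e+12

-2.768e+12 J


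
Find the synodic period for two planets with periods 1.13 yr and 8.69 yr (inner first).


1/P_syn = |1/P1 - 1/P2| = |1/1.13 - 1/8.69| => P_syn = 1.2989

1.2989 years


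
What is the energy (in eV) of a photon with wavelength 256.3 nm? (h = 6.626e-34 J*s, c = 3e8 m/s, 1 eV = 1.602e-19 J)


E = hc/lambda = 6.626e-34 * 3e8 / 2.563e-07 = 7.756e-19 J = 4.8413 eV

4.8413 eV


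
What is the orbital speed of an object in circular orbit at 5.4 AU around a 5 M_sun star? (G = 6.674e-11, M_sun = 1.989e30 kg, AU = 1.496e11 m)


v = sqrt(GM/r) = sqrt(6.674e-11 * 9.945e+30 / 8.078e+11) = 28663.7375

28663.7375 m/s


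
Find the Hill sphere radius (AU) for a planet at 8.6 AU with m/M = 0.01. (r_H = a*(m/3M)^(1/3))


r_H = a * (m/3M)^(1/3) = 8.6 * (0.01/3)^(1/3) = 1.2847

1.2847 AU


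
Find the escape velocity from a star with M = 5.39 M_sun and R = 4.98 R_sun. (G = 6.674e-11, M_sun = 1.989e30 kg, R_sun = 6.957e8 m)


M = 5.39 * 1.989e30 kg = 1.072071e+31 kg; R = 4.98 * 6.957e8 m = 3.464586e+09 m. v_esc = sqrt(2GM/R) = sqrt(2 * 6.674e-11 * 1.072071e+31 / 3.464586e+09) = 642679.1344

642679.1344 m/s


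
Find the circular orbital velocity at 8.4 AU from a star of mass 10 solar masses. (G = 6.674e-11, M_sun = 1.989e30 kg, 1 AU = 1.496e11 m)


v = sqrt(GM/r) = sqrt(6.674e-11 * 1.989e+31 / 1.257e+12) = 32501.6233

32501.6233 m/s


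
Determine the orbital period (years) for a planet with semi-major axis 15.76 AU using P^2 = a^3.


P = a^(3/2) = 15.76^1.5 = 62.5654

62.5654 years


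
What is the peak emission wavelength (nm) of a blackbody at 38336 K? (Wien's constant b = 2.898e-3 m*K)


lam_max = b / T = 2.898e-3 / 38336 = 7.559e-08 m = 75.5947 nm

75.5947 nm


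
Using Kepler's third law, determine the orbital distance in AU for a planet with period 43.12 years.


a = P^(2/3) = 43.12^(2/3) = 12.2966

12.2966 AU


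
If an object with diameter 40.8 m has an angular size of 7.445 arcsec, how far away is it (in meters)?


D = size / theta_rad, theta_rad = 7.445 * pi/(180*3600) = 3.609e-05, D = 1.130e+06

1.130e+06 m


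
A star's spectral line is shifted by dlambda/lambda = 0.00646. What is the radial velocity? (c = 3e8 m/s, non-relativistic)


v = (dlambda/lambda) * c = 0.00646 * 3e8 = 1.938e+06

1.938e+06 m/s


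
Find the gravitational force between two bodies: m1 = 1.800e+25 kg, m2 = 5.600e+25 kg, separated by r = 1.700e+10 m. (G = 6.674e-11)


F = G*m1*m2/r^2 = 6.674e-11 * 1.800e+25 * 5.600e+25 / (1.700e+10)^2 = 6.674e-11 * 1.008e+51 / 2.890e+20 = 2.328e+20

2.328e+20 N


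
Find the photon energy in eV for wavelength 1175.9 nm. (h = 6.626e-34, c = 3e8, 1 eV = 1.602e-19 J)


E = hc/lambda = 6.626e-34 * 3e8 / 1.176e-06 = 1.690e-19 J = 1.0552 eV

1.0552 eV


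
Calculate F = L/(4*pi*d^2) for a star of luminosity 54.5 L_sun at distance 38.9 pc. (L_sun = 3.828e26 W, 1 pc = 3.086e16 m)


F = L / (4*pi*d^2) = 2.086e+28 / (4*pi*(1.200e+18)^2) = 1.152e-09

1.152e-09 W/m^2


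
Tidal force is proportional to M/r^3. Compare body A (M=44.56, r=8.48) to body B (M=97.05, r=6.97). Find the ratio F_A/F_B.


Ratio = (M1/r1^3) / (M2/r2^3) = (44.56/8.48^3) / (97.05/6.97^3) = 0.255

0.255


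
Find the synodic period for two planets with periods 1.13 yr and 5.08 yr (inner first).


1/P_syn = |1/P1 - 1/P2| = |1/1.13 - 1/5.08| => P_syn = 1.4533

1.4533 years


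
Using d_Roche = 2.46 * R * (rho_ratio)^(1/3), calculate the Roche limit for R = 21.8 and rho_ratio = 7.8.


d_Roche = 2.46 * 21.8 * 7.8^(1/3) = 106.3546

106.3546


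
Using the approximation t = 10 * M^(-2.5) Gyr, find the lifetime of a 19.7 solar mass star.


t = 10 * M^(-2.5) = 10 * 19.7^(-2.5) = 0.0058

0.0058 Gyr


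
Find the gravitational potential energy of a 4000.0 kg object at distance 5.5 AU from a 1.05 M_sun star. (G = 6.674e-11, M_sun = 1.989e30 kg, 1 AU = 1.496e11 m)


M = 1.05 * 1.989e30 kg = 2.08845e+30 kg; r = 5.5 AU * 1.496e11 m/AU = 8.228e+11 m. U = -GM*m/r = -(6.674e-11 * 2.08845e+30 * 4000.0) / 8.228e+11 = -6.776e+11

-6.776e+11 J


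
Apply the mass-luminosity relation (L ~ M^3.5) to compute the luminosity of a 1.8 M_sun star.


L/L_sun = (M/M_sun)^3.5 = 1.8^3.5 = 7.8244

7.8244 L_sun


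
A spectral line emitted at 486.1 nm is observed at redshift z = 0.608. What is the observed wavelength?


lam_obs = lam_emit * (1 + z) = 486.1 * (1 + 0.608) = 781.6488

781.6488 nm


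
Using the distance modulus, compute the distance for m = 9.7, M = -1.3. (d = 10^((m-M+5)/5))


d = 10^((m - M + 5)/5) = 10^((9.7 - -1.3 + 5)/5) = 1584.8932

1584.8932 pc


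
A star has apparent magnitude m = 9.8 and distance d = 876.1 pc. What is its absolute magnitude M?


M = m - 5*log10(d) + 5 = 9.8 - 5*log10(876.1) + 5 = 0.0872

0.0872


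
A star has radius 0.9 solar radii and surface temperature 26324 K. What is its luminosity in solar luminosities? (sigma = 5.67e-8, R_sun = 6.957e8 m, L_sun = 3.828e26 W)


R = 0.9 * 6.957e8 m = 6.2613e+08 m. L = 4*pi*R^2*sigma*T^4 = 4*pi*(6.2613e+08)^2 * 5.67e-8 * 26324^4 = 1.341310972e+29 W. L/L_sun = 1.341310972e+29 / 3.828e26 = 350.3947

350.3947 L_sun


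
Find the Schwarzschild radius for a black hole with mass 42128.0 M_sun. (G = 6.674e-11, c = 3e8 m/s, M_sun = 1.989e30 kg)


M = 42128.0 * 1.989e30 kg = 8.3792592e+34 kg. rs = 2GM/c^2 = 2 * 6.674e-11 * 8.3792592e+34 / (3e8)^2 = 1.243e+08

1.243e+08 m


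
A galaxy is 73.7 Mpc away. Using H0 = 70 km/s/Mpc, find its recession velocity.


v = H0 * d = 70 * 73.7 = 5159.0

5159.0 km/s


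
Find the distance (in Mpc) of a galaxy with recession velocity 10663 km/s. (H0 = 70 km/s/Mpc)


d = v / H0 = 10663 / 70 = 152.3286

152.3286 Mpc


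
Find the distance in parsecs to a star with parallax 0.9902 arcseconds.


d = 1/p = 1/0.9902 = 1.0099

1.0099 pc


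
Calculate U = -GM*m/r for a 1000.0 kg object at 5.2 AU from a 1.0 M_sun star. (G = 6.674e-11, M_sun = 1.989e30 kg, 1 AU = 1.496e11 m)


M = 1.0 * 1.989e30 kg = 1.989e+30 kg; r = 5.2 AU * 1.496e11 m/AU = 7.7792e+11 m. U = -GM*m/r = -(6.674e-11 * 1.989e+30 * 1000.0) / 7.7792e+11 = -1.706e+11

-1.706e+11 J


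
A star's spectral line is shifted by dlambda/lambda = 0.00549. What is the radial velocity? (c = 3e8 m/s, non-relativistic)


v = (dlambda/lambda) * c = 0.00549 * 3e8 = 1.647e+06

1.647e+06 m/s


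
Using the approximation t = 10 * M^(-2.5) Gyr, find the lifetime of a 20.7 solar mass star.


t = 10 * M^(-2.5) = 10 * 20.7^(-2.5) = 0.0051

0.0051 Gyr


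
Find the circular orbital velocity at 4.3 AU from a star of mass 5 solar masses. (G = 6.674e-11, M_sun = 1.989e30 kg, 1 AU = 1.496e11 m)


v = sqrt(GM/r) = sqrt(6.674e-11 * 9.945e+30 / 6.433e+11) = 32121.4743

32121.4743 m/s


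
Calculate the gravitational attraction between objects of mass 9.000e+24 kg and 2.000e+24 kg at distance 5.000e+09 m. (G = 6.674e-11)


F = G*m1*m2/r^2 = 6.674e-11 * 9.000e+24 * 2.000e+24 / (5.000e+09)^2 = 6.674e-11 * 1.800e+49 / 2.500e+19 = 4.805e+19

4.805e+19 N


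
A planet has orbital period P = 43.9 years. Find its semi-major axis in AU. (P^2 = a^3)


a = P^(2/3) = 43.9^(2/3) = 12.4445

12.4445 AU


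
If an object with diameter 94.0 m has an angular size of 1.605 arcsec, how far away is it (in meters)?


D = size / theta_rad, theta_rad = 1.605 * pi/(180*3600) = 7.781e-06, D = 1.208e+07

1.208e+07 m


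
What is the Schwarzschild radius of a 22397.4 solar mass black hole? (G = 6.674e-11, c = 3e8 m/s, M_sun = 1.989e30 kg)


M = 22397.4 * 1.989e30 kg = 4.45484286e+34 kg. rs = 2GM/c^2 = 2 * 6.674e-11 * 4.45484286e+34 / (3e8)^2 = 6.607e+07

6.607e+07 m


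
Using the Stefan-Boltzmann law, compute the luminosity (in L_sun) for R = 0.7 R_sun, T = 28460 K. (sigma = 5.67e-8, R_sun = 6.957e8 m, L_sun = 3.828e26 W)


R = 0.7 * 6.957e8 m = 4.8699e+08 m. L = 4*pi*R^2*sigma*T^4 = 4*pi*(4.8699e+08)^2 * 5.67e-8 * 28460^4 = 1.108594176e+29 W. L/L_sun = 1.108594176e+29 / 3.828e26 = 289.6014

289.6014 L_sun


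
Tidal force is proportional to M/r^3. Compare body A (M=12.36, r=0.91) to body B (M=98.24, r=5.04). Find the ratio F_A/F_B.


Ratio = (M1/r1^3) / (M2/r2^3) = (12.36/0.91^3) / (98.24/5.04^3) = 21.3746

21.3746


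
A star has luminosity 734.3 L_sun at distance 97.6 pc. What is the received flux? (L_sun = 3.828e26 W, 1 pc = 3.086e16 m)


F = L / (4*pi*d^2) = 2.811e+29 / (4*pi*(3.012e+18)^2) = 2.466e-09

2.466e-09 W/m^2


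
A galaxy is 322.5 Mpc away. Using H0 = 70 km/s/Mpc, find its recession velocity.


v = H0 * d = 70 * 322.5 = 22575.0

22575.0 km/s


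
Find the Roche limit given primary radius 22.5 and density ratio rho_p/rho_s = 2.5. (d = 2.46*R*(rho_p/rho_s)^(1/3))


d_Roche = 2.46 * 22.5 * 2.5^(1/3) = 75.1215

75.1215


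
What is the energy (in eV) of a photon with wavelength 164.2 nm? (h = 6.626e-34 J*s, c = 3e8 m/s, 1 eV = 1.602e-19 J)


E = hc/lambda = 6.626e-34 * 3e8 / 1.642e-07 = 1.211e-18 J = 7.5568 eV

7.5568 eV


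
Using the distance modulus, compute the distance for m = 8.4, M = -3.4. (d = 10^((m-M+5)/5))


d = 10^((m - M + 5)/5) = 10^((8.4 - -3.4 + 5)/5) = 2290.8677

2290.8677 pc


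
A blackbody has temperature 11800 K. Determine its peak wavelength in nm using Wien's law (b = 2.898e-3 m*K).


lam_max = b / T = 2.898e-3 / 11800 = 2.456e-07 m = 245.5932 nm

245.5932 nm


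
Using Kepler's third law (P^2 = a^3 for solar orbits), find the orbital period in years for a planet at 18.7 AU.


P = a^(3/2) = 18.7^1.5 = 80.8653

80.8653 years


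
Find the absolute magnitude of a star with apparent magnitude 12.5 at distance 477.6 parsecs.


M = m - 5*log10(d) + 5 = 12.5 - 5*log10(477.6) + 5 = 4.1047

4.1047


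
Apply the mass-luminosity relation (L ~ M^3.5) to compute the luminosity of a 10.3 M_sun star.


L/L_sun = (M/M_sun)^3.5 = 10.3^3.5 = 3506.9558

3506.9558 L_sun


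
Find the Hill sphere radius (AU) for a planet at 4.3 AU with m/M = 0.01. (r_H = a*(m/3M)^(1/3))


r_H = a * (m/3M)^(1/3) = 4.3 * (0.01/3)^(1/3) = 0.6423

0.6423 AU


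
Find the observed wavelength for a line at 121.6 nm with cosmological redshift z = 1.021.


lam_obs = lam_emit * (1 + z) = 121.6 * (1 + 1.021) = 245.7536

245.7536 nm


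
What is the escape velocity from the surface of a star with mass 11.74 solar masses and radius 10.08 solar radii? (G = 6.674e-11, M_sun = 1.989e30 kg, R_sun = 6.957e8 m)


M = 11.74 * 1.989e30 kg = 2.335086e+31 kg; R = 10.08 * 6.957e8 m = 7.012656e+09 m. v_esc = sqrt(2GM/R) = sqrt(2 * 6.674e-11 * 2.335086e+31 / 7.012656e+09) = 666681.2964

666681.2964 m/s


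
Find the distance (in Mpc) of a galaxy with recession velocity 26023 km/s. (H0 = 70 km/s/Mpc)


d = v / H0 = 26023 / 70 = 371.7571

371.7571 Mpc


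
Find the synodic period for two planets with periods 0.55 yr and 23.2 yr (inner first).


1/P_syn = |1/P1 - 1/P2| = |1/0.55 - 1/23.2| => P_syn = 0.5634

0.5634 years


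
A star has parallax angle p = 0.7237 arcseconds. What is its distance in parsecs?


d = 1/p = 1/0.7237 = 1.3818

1.3818 pc


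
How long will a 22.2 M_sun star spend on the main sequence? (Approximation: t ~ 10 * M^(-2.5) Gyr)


t = 10 * M^(-2.5) = 10 * 22.2^(-2.5) = 0.0043

0.0043 Gyr


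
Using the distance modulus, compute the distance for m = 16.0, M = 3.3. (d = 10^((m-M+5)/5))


d = 10^((m - M + 5)/5) = 10^((16.0 - 3.3 + 5)/5) = 3467.3685

3467.3685 pc


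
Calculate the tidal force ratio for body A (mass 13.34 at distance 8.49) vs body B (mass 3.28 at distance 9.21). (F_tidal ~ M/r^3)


Ratio = (M1/r1^3) / (M2/r2^3) = (13.34/8.49^3) / (3.28/9.21^3) = 5.192

5.192


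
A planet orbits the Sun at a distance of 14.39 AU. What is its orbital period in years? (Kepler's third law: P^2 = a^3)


P = a^(3/2) = 14.39^1.5 = 54.5872

54.5872 years


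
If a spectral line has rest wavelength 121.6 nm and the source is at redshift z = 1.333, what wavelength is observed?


lam_obs = lam_emit * (1 + z) = 121.6 * (1 + 1.333) = 283.6928

283.6928 nm


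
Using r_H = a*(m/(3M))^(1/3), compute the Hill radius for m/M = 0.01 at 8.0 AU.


r_H = a * (m/3M)^(1/3) = 8.0 * (0.01/3)^(1/3) = 1.195

1.195 AU


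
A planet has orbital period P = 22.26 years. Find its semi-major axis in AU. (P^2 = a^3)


a = P^(2/3) = 22.26^(2/3) = 7.9132

7.9132 AU


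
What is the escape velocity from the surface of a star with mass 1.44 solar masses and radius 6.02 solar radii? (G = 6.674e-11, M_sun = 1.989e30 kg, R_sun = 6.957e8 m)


M = 1.44 * 1.989e30 kg = 2.86416e+30 kg; R = 6.02 * 6.957e8 m = 4.188114e+09 m. v_esc = sqrt(2GM/R) = sqrt(2 * 6.674e-11 * 2.86416e+30 / 4.188114e+09) = 302132.5313

302132.5313 m/s


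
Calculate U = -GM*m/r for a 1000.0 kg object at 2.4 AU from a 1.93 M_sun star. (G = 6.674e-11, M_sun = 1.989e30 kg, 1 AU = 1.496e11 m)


M = 1.93 * 1.989e30 kg = 3.83877e+30 kg; r = 2.4 AU * 1.496e11 m/AU = 3.5904e+11 m. U = -GM*m/r = -(6.674e-11 * 3.83877e+30 * 1000.0) / 3.5904e+11 = -7.136e+11

-7.136e+11 J


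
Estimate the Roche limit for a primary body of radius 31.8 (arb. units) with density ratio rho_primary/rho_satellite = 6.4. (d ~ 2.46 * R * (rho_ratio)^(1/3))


d_Roche = 2.46 * 31.8 * 6.4^(1/3) = 145.2409

145.2409


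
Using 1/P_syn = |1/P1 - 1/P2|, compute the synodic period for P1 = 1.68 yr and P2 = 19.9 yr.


1/P_syn = |1/P1 - 1/P2| = |1/1.68 - 1/19.9| => P_syn = 1.8349

1.8349 years


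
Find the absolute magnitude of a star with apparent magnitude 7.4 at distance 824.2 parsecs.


M = m - 5*log10(d) + 5 = 7.4 - 5*log10(824.2) + 5 = -2.1802

-2.1802


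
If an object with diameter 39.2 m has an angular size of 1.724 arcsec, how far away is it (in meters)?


D = size / theta_rad, theta_rad = 1.724 * pi/(180*3600) = 8.358e-06, D = 4.690e+06

4.690e+06 m


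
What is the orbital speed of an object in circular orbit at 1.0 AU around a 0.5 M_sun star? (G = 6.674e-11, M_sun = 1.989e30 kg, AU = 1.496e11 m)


v = sqrt(GM/r) = sqrt(6.674e-11 * 9.945e+29 / 1.496e+11) = 21063.4593

21063.4593 m/s


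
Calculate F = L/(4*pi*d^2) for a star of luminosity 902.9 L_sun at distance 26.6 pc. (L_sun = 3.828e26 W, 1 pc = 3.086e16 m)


F = L / (4*pi*d^2) = 3.456e+29 / (4*pi*(8.209e+17)^2) = 4.082e-08

4.082e-08 W/m^2


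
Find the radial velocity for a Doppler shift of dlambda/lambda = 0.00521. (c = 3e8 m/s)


v = (dlambda/lambda) * c = 0.00521 * 3e8 = 1.563e+06

1.563e+06 m/s


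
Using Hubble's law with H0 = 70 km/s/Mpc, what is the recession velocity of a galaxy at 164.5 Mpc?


v = H0 * d = 70 * 164.5 = 11515.0

11515.0 km/s


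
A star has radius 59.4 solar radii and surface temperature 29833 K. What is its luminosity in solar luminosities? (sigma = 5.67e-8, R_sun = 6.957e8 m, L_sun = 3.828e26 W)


R = 59.4 * 6.957e8 m = 4.132458e+10 m. L = 4*pi*R^2*sigma*T^4 = 4*pi*(4.132458e+10)^2 * 5.67e-8 * 29833^4 = 9.638235465e+32 W. L/L_sun = 9.638235465e+32 / 3.828e26 = 2.518e+06

2.518e+06 L_sun


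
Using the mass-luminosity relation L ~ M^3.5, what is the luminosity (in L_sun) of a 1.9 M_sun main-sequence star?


L/L_sun = (M/M_sun)^3.5 = 1.9^3.5 = 9.4545

9.4545 L_sun


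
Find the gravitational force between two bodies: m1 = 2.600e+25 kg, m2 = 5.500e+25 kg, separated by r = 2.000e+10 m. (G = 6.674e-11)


F = G*m1*m2/r^2 = 6.674e-11 * 2.600e+25 * 5.500e+25 / (2.000e+10)^2 = 6.674e-11 * 1.430e+51 / 4.000e+20 = 2.386e+20

2.386e+20 N


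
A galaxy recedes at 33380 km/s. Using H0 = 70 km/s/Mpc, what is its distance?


d = v / H0 = 33380 / 70 = 476.8571

476.8571 Mpc


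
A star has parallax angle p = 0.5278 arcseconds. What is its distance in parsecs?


d = 1/p = 1/0.5278 = 1.8947

1.8947 pc


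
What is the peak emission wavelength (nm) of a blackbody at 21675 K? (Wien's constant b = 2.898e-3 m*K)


lam_max = b / T = 2.898e-3 / 21675 = 1.337e-07 m = 133.7024 nm

133.7024 nm


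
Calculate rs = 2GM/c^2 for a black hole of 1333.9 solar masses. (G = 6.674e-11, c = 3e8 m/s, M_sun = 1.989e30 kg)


M = 1333.9 * 1.989e30 kg = 2.6531271e+33 kg. rs = 2GM/c^2 = 2 * 6.674e-11 * 2.6531271e+33 / (3e8)^2 = 3.935e+06

3.935e+06 m


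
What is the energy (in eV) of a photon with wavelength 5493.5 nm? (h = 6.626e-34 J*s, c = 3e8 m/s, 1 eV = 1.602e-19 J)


E = hc/lambda = 6.626e-34 * 3e8 / 5.494e-06 = 3.618e-20 J = 0.2259 eV

0.2259 eV


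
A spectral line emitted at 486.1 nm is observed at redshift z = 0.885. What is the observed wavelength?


lam_obs = lam_emit * (1 + z) = 486.1 * (1 + 0.885) = 916.2985

916.2985 nm


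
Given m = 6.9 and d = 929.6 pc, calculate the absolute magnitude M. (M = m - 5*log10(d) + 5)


M = m - 5*log10(d) + 5 = 6.9 - 5*log10(929.6) + 5 = -2.9415

-2.9415


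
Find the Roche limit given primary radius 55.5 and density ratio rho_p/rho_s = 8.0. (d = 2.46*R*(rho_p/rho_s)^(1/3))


d_Roche = 2.46 * 55.5 * 8.0^(1/3) = 273.06

273.06


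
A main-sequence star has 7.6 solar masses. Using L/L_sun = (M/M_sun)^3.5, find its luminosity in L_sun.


L/L_sun = (M/M_sun)^3.5 = 7.6^3.5 = 1210.1733

1210.1733 L_sun


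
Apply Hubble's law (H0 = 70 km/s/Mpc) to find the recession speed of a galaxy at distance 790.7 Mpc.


v = H0 * d = 70 * 790.7 = 55349.0

55349.0 km/s


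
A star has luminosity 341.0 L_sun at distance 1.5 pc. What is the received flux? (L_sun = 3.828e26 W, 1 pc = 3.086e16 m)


F = L / (4*pi*d^2) = 1.305e+29 / (4*pi*(4.629e+16)^2) = 4.848e-06

4.848e-06 W/m^2


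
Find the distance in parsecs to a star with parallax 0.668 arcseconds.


d = 1/p = 1/0.668 = 1.497

1.497 pc


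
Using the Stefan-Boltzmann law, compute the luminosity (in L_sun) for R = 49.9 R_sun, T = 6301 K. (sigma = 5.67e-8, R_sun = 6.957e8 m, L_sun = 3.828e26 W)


R = 49.9 * 6.957e8 m = 3.471543e+10 m. L = 4*pi*R^2*sigma*T^4 = 4*pi*(3.471543e+10)^2 * 5.67e-8 * 6301^4 = 1.353555099e+30 W. L/L_sun = 1.353555099e+30 / 3.828e26 = 3535.9329

3535.9329 L_sun
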